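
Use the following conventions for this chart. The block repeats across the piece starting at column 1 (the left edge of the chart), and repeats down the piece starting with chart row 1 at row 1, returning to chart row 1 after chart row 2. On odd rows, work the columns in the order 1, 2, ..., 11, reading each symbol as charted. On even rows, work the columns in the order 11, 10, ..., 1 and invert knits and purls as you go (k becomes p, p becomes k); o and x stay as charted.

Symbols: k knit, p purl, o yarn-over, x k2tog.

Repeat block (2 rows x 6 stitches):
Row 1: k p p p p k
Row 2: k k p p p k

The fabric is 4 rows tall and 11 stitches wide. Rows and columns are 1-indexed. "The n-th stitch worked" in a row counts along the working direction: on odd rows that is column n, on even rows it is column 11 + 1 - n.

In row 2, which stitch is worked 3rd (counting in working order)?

== STITCH ==
k

Derivation:
Row 2: (2-1) mod 2 = 1, so use chart row 2. Even row -> WS.
Chart row 2 tiled across columns 1-11: k k p p p k k k p p p
Wrong side: read the tiled row from column 11 down to 1 and exchange k with p (leave o, x).
Row 2 as worked: k k k p p p k k k p p
Counting 3 along the worked row gives k.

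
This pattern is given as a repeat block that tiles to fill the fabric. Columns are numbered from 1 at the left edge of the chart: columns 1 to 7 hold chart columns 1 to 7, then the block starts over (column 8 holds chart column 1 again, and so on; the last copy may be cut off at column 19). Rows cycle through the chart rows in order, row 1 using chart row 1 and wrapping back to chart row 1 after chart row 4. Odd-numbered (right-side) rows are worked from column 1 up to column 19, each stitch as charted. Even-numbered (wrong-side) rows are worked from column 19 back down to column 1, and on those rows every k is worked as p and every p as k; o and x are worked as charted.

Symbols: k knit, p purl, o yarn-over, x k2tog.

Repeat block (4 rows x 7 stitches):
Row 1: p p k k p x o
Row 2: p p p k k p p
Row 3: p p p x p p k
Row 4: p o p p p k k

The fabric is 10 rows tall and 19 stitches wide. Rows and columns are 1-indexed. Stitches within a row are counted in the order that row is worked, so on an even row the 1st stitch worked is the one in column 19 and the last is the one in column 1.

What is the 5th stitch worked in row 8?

Result:
k

Derivation:
For row 8: chart row = ((8-1) mod 4) + 1 = 4; this is a WS (even) row.
Chart row 4 tiled across columns 1-19: p o p p p k k p o p p p k k p o p p p
WS row: flip the tiled sequence (start at column 19) and apply k<->p; o and x stay.
Row 8 as worked: k k k o k p p k k k o k p p k k k o k
The 5th stitch worked is k.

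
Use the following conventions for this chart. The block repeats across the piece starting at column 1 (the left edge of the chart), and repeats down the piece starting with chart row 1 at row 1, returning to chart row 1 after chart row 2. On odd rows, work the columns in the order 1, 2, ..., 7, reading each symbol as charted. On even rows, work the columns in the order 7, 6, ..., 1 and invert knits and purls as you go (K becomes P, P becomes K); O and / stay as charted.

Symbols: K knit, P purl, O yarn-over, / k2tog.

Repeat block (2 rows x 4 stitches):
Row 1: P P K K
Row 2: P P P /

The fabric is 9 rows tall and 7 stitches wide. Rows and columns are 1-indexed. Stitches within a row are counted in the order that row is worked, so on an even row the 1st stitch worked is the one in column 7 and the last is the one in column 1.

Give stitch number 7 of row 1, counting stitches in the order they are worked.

Stitch:
K

Derivation:
Row 1 uses chart row ((1-1) mod 2)+1 = 1. Row 1 is odd, so RS.
Chart row 1 tiled across columns 1-7: P P K K P P K
Right side: take the tiled row as-is (worked left to right from column 1).
Counting 7 along the worked row gives K.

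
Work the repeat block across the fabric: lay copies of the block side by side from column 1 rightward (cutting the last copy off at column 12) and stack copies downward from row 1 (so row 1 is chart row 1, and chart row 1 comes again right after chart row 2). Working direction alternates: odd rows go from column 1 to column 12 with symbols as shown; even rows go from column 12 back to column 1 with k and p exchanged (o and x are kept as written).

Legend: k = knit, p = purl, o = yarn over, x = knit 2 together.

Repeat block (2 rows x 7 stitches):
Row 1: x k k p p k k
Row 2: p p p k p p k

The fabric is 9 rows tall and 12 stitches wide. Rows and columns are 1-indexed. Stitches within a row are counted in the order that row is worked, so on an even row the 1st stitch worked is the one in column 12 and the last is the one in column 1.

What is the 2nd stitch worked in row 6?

Row 6 uses chart row ((6-1) mod 2)+1 = 2. Row 6 is even, so WS.
Chart row 2 tiled across columns 1-12: p p p k p p k p p p k p
Wrong side: read the tiled row from column 12 down to 1 and exchange k with p (leave o, x).
Row 6 as worked: k p k k k p k k p k k k
Stitch 2 in working order -> p

Result:
p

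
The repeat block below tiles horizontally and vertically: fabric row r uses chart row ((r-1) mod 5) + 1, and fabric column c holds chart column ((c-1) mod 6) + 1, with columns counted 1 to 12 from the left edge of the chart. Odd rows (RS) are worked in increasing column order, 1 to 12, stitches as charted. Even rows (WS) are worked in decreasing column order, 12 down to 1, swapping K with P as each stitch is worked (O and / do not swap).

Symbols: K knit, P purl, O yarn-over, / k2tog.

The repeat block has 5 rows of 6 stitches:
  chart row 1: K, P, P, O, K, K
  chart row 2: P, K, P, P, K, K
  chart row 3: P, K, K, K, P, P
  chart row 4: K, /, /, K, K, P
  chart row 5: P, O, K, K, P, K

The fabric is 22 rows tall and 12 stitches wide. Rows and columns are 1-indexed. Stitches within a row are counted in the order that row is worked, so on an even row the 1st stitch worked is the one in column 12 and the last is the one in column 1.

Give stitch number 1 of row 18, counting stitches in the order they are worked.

For row 18: chart row = ((18-1) mod 5) + 1 = 3; this is a WS (even) row.
Chart row 3 tiled across columns 1-12: P K K K P P P K K K P P
WS: work from column 12 back to column 1 (reverse the tiled row), swapping K<->P (O and / unchanged).
Row 18 as worked: K K P P P K K K P P P K
The 1st stitch worked is K.

== STITCH ==
K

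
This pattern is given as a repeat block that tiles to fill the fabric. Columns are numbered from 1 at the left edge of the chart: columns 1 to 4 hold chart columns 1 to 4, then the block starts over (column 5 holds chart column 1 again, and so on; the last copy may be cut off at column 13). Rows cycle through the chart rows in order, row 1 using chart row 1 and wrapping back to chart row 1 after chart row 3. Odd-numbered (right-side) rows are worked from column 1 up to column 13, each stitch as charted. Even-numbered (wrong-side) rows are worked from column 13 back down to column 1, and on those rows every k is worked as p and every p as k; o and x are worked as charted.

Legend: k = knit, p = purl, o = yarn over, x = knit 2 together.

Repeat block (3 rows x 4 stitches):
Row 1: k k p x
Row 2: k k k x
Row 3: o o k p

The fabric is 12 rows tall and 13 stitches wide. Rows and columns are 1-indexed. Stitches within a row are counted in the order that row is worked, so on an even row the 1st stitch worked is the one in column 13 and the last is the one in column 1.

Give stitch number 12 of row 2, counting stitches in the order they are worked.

Row 2 uses chart row ((2-1) mod 3)+1 = 2. Row 2 is even, so WS.
Chart row 2 tiled across columns 1-13: k k k x k k k x k k k x k
Wrong side: read the tiled row from column 13 down to 1 and exchange k with p (leave o, x).
Row 2 as worked: p x p p p x p p p x p p p
Counting 12 along the worked row gives p.

Stitch:
p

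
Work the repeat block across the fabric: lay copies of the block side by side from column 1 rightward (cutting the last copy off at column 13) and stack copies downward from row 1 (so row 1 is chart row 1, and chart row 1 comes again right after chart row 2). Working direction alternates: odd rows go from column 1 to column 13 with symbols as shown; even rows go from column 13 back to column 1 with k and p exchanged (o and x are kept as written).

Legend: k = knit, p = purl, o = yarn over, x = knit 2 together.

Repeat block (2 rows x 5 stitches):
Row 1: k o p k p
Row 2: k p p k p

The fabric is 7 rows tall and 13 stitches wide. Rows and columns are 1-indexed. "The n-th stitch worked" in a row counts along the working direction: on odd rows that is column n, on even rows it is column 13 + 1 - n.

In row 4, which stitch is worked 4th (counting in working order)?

Row 4: (4-1) mod 2 = 1, so use chart row 2. Even row -> WS.
Chart row 2 tiled across columns 1-13: k p p k p k p p k p k p p
WS: work from column 13 back to column 1 (reverse the tiled row), swapping k<->p (o and x unchanged).
Row 4 as worked: k k p k p k k p k p k k p
Stitch 4 in working order -> k

Stitch:
k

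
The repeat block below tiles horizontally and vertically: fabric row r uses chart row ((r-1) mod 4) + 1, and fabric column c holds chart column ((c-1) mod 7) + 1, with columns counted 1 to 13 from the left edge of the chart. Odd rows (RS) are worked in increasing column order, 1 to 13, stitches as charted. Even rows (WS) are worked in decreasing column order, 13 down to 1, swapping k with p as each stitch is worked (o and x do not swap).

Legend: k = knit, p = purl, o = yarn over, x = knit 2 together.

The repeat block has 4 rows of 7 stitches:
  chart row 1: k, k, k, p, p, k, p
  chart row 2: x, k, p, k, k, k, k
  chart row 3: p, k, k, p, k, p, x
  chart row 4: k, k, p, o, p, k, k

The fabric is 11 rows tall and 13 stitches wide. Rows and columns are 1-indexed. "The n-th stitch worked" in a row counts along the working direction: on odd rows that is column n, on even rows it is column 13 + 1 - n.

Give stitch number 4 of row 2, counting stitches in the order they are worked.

Result:
k

Derivation:
For row 2: chart row = ((2-1) mod 4) + 1 = 2; this is a WS (even) row.
Chart row 2 tiled across columns 1-13: x k p k k k k x k p k k k
WS: work from column 13 back to column 1 (reverse the tiled row), swapping k<->p (o and x unchanged).
Row 2 as worked: p p p k p x p p p p k p x
Counting 4 along the worked row gives k.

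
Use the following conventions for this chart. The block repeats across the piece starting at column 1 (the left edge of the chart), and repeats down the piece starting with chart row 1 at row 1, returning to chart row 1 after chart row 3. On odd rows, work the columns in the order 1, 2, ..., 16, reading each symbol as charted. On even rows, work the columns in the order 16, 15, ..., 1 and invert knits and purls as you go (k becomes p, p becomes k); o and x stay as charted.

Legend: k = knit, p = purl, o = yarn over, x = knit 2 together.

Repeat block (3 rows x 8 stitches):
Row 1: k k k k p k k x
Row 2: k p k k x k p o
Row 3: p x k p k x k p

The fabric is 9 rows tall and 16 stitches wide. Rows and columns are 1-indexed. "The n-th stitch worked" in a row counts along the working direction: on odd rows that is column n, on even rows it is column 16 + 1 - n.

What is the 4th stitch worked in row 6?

Stitch:
p

Derivation:
For row 6: chart row = ((6-1) mod 3) + 1 = 3; this is a WS (even) row.
Chart row 3 tiled across columns 1-16: p x k p k x k p p x k p k x k p
WS row: flip the tiled sequence (start at column 16) and apply k<->p; o and x stay.
Row 6 as worked: k p x p k p x k k p x p k p x k
The 4th stitch worked is p.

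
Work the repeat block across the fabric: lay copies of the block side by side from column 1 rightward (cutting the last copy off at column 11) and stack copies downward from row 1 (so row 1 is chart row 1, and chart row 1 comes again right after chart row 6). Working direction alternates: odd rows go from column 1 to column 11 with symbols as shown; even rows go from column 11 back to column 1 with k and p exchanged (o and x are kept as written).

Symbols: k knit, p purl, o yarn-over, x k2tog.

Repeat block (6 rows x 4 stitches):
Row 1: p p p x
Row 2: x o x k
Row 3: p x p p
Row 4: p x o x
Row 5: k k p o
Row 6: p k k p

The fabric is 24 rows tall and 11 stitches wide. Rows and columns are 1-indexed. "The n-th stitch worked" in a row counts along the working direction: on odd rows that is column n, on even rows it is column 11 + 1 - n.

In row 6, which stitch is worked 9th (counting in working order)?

Stitch:
p

Derivation:
Row 6: (6-1) mod 6 = 5, so use chart row 6. Even row -> WS.
Chart row 6 tiled across columns 1-11: p k k p p k k p p k k
Wrong side: read the tiled row from column 11 down to 1 and exchange k with p (leave o, x).
Row 6 as worked: p p k k p p k k p p k
Stitch 9 in working order -> p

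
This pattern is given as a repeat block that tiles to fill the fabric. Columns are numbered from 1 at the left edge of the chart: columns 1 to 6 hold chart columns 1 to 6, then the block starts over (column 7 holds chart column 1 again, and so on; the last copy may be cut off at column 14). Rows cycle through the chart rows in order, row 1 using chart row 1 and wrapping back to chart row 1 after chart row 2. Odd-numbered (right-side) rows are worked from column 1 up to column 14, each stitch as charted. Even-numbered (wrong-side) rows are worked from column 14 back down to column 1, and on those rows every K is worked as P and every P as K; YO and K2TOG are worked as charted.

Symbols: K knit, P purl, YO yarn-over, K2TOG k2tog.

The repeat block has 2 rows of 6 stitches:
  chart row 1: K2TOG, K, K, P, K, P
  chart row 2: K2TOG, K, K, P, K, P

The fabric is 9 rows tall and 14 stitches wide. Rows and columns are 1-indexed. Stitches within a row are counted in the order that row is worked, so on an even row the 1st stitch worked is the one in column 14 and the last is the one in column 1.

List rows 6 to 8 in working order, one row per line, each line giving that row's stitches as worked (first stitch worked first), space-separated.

Row 6: chart row 2, WS - tiled (columns 1-14): K2TOG K K P K P K2TOG K K P K P K2TOG K; work from column 14 back to 1 with K<->P swapped.
Row 7: chart row 1, RS - tile across columns 1-14 and work as-is.
Row 8: chart row 2, WS - tiled (columns 1-14): K2TOG K K P K P K2TOG K K P K P K2TOG K; work from column 14 back to 1 with K<->P swapped.

Result:
P K2TOG K P K P P K2TOG K P K P P K2TOG
K2TOG K K P K P K2TOG K K P K P K2TOG K
P K2TOG K P K P P K2TOG K P K P P K2TOG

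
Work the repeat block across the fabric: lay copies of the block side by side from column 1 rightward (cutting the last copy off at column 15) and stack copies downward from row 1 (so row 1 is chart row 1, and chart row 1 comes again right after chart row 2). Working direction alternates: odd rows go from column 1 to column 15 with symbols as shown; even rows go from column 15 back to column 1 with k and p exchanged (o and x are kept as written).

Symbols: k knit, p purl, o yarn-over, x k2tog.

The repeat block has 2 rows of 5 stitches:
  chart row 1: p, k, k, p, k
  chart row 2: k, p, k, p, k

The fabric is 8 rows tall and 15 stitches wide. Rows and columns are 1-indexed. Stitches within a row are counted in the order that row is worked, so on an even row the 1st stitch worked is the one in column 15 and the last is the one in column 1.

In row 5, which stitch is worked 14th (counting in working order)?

Result:
p

Derivation:
Row 5 uses chart row ((5-1) mod 2)+1 = 1. Row 5 is odd, so RS.
Chart row 1 tiled across columns 1-15: p k k p k p k k p k p k k p k
RS row: no reversal, no swap; stitch n worked = column n.
Counting 14 along the worked row gives p.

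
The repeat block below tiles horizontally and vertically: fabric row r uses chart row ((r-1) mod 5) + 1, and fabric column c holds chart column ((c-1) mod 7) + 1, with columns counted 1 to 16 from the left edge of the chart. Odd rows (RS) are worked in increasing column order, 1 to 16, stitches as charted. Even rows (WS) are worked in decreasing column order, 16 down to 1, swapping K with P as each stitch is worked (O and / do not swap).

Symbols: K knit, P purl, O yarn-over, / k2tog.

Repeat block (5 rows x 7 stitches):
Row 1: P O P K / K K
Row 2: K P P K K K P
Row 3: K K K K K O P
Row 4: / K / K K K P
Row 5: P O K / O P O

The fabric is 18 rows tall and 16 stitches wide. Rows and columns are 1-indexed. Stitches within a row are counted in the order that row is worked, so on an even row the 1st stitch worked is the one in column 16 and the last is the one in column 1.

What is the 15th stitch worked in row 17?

For row 17: chart row = ((17-1) mod 5) + 1 = 2; this is a RS (odd) row.
Chart row 2 tiled across columns 1-16: K P P K K K P K P P K K K P K P
RS row: no reversal, no swap; stitch n worked = column n.
The 15th stitch worked is K.

Result:
K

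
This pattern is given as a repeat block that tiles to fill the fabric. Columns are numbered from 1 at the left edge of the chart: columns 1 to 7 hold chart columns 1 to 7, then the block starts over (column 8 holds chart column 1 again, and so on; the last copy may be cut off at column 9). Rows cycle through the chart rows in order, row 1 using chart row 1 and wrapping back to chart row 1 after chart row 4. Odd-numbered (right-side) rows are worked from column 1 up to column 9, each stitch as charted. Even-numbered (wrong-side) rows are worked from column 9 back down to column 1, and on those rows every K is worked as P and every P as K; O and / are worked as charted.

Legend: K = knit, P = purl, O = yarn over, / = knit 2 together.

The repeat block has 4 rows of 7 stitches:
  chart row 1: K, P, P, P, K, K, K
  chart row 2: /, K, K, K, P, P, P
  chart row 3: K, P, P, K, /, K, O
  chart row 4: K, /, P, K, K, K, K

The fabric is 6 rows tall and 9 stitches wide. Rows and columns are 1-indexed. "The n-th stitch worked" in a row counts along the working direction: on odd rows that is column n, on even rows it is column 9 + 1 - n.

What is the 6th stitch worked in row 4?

== STITCH ==
P

Derivation:
For row 4: chart row = ((4-1) mod 4) + 1 = 4; this is a WS (even) row.
Chart row 4 tiled across columns 1-9: K / P K K K K K /
Wrong side: read the tiled row from column 9 down to 1 and exchange K with P (leave O, /).
Row 4 as worked: / P P P P P K / P
The 6th stitch worked is P.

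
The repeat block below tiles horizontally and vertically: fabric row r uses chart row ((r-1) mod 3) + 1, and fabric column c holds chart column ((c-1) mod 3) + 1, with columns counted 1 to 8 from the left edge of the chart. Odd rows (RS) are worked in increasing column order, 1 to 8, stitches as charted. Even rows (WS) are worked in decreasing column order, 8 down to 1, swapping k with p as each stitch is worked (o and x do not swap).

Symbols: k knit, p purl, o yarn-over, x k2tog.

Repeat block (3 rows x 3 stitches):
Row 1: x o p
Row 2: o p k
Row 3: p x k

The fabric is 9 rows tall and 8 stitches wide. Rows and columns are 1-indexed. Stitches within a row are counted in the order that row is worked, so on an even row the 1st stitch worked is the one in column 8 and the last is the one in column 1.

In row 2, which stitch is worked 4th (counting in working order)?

Row 2 uses chart row ((2-1) mod 3)+1 = 2. Row 2 is even, so WS.
Chart row 2 tiled across columns 1-8: o p k o p k o p
WS row: flip the tiled sequence (start at column 8) and apply k<->p; o and x stay.
Row 2 as worked: k o p k o p k o
Stitch 4 in working order -> k

== STITCH ==
k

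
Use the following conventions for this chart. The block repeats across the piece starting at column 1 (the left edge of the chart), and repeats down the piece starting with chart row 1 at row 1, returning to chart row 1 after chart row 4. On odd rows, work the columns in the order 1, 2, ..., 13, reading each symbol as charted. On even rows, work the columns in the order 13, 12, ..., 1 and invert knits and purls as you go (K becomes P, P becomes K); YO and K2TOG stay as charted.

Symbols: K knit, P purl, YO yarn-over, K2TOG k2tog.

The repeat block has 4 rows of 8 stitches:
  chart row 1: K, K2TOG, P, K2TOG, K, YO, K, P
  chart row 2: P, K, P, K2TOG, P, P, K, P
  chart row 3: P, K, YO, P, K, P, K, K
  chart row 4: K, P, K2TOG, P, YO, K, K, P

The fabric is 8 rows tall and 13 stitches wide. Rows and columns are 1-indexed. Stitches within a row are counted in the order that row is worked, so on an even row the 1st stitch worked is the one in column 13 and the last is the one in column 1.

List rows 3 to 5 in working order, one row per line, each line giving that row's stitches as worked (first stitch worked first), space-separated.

Row 3: chart row 3, RS - tile across columns 1-13 and work as-is.
Row 4: chart row 4, WS - tiled (columns 1-13): K P K2TOG P YO K K P K P K2TOG P YO; work from column 13 back to 1 with K<->P swapped.
Row 5: chart row 1, RS - tile across columns 1-13 and work as-is.

== ROWS AS WORKED ==
P K YO P K P K K P K YO P K
YO K K2TOG K P K P P YO K K2TOG K P
K K2TOG P K2TOG K YO K P K K2TOG P K2TOG K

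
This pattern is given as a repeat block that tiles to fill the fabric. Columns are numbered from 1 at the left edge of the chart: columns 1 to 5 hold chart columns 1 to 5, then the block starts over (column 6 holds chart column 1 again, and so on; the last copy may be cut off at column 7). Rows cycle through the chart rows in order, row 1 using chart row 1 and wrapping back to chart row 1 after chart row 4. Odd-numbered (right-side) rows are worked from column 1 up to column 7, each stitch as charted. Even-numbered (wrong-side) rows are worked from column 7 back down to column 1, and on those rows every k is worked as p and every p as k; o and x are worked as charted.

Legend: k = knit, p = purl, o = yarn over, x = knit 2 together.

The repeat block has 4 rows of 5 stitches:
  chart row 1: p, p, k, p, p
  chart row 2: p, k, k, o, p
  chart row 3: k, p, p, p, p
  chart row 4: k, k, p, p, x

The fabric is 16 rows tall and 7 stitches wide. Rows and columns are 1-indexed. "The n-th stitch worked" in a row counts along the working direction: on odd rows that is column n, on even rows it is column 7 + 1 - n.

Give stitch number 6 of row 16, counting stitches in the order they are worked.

Result:
p

Derivation:
For row 16: chart row = ((16-1) mod 4) + 1 = 4; this is a WS (even) row.
Chart row 4 tiled across columns 1-7: k k p p x k k
WS: work from column 7 back to column 1 (reverse the tiled row), swapping k<->p (o and x unchanged).
Row 16 as worked: p p x k k p p
Counting 6 along the worked row gives p.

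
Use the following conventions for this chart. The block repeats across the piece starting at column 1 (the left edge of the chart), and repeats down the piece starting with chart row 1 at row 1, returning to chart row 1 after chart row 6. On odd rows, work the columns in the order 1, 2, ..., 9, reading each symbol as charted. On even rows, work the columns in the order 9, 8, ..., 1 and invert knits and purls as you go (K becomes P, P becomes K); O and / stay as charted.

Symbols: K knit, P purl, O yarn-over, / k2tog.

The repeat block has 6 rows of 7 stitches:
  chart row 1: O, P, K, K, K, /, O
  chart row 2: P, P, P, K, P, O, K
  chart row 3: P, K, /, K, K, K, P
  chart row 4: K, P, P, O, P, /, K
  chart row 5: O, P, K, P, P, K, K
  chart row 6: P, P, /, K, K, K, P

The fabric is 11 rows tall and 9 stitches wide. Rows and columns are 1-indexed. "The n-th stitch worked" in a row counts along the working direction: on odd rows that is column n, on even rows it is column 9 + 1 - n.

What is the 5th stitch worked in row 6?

Result:
P

Derivation:
For row 6: chart row = ((6-1) mod 6) + 1 = 6; this is a WS (even) row.
Chart row 6 tiled across columns 1-9: P P / K K K P P P
WS: work from column 9 back to column 1 (reverse the tiled row), swapping K<->P (O and / unchanged).
Row 6 as worked: K K K P P P / K K
Counting 5 along the worked row gives P.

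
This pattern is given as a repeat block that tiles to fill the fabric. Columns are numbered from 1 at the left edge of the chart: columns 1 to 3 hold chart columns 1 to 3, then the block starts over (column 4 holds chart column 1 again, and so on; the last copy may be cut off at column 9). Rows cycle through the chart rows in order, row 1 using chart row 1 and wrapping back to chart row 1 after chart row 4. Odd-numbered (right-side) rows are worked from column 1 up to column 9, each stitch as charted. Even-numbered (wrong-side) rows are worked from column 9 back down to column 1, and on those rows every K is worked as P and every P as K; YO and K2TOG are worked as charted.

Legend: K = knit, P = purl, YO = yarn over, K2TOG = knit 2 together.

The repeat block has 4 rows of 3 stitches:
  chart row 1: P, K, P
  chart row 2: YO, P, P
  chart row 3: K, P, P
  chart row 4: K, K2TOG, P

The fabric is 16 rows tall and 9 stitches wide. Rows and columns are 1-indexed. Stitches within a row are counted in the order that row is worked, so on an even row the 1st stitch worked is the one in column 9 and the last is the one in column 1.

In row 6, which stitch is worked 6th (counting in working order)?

Stitch:
YO

Derivation:
Row 6 uses chart row ((6-1) mod 4)+1 = 2. Row 6 is even, so WS.
Chart row 2 tiled across columns 1-9: YO P P YO P P YO P P
WS: work from column 9 back to column 1 (reverse the tiled row), swapping K<->P (YO and K2TOG unchanged).
Row 6 as worked: K K YO K K YO K K YO
Counting 6 along the worked row gives YO.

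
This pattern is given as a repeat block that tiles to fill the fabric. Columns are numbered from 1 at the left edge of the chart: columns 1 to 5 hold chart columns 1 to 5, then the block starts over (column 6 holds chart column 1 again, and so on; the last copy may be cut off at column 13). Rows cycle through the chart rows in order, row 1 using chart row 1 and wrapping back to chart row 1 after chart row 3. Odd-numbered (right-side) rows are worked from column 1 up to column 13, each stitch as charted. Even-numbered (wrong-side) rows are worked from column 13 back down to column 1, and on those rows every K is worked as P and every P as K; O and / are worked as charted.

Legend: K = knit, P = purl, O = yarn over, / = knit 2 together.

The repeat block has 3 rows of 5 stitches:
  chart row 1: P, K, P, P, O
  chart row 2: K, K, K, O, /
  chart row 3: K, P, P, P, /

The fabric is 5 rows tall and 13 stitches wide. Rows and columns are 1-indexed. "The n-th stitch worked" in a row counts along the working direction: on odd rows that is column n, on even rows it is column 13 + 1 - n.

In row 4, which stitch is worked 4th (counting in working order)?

Row 4 uses chart row ((4-1) mod 3)+1 = 1. Row 4 is even, so WS.
Chart row 1 tiled across columns 1-13: P K P P O P K P P O P K P
WS row: flip the tiled sequence (start at column 13) and apply K<->P; O and / stay.
Row 4 as worked: K P K O K K P K O K K P K
Counting 4 along the worked row gives O.

Result:
O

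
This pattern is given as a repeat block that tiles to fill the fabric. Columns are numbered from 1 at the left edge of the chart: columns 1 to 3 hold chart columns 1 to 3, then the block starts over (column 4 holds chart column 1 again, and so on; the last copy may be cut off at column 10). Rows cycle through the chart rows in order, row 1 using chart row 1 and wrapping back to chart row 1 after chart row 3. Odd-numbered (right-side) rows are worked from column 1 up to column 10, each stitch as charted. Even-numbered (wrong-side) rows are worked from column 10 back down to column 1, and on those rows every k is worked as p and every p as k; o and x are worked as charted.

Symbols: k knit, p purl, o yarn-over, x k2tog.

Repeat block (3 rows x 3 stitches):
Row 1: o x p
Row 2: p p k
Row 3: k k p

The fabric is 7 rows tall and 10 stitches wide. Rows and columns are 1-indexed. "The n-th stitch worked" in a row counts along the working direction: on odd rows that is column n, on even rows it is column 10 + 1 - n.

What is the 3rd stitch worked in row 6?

Stitch:
p

Derivation:
Row 6 uses chart row ((6-1) mod 3)+1 = 3. Row 6 is even, so WS.
Chart row 3 tiled across columns 1-10: k k p k k p k k p k
Wrong side: read the tiled row from column 10 down to 1 and exchange k with p (leave o, x).
Row 6 as worked: p k p p k p p k p p
The 3rd stitch worked is p.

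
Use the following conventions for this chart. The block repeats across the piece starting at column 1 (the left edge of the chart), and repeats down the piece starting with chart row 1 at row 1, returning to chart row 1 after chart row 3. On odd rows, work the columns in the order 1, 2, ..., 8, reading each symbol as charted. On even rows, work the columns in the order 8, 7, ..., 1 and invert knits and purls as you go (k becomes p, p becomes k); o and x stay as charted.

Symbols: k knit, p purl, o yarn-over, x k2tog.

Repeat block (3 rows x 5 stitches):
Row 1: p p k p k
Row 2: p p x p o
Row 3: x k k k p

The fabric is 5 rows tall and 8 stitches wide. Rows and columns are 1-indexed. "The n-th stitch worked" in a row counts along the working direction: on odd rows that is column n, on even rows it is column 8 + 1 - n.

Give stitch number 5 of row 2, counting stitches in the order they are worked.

For row 2: chart row = ((2-1) mod 3) + 1 = 2; this is a WS (even) row.
Chart row 2 tiled across columns 1-8: p p x p o p p x
WS: work from column 8 back to column 1 (reverse the tiled row), swapping k<->p (o and x unchanged).
Row 2 as worked: x k k o k x k k
Counting 5 along the worked row gives k.

Stitch:
k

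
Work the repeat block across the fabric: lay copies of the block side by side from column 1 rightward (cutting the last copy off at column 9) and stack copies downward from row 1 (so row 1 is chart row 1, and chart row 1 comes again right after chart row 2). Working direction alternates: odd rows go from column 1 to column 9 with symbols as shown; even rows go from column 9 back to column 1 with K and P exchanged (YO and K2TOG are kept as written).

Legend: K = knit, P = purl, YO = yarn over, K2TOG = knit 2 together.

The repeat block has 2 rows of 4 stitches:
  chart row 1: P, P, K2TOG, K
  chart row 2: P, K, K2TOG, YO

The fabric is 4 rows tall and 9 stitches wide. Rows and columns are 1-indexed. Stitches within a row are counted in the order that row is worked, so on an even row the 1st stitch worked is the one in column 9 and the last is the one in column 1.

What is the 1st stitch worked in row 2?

Stitch:
K

Derivation:
Row 2: (2-1) mod 2 = 1, so use chart row 2. Even row -> WS.
Chart row 2 tiled across columns 1-9: P K K2TOG YO P K K2TOG YO P
WS: work from column 9 back to column 1 (reverse the tiled row), swapping K<->P (YO and K2TOG unchanged).
Row 2 as worked: K YO K2TOG P K YO K2TOG P K
Counting 1 along the worked row gives K.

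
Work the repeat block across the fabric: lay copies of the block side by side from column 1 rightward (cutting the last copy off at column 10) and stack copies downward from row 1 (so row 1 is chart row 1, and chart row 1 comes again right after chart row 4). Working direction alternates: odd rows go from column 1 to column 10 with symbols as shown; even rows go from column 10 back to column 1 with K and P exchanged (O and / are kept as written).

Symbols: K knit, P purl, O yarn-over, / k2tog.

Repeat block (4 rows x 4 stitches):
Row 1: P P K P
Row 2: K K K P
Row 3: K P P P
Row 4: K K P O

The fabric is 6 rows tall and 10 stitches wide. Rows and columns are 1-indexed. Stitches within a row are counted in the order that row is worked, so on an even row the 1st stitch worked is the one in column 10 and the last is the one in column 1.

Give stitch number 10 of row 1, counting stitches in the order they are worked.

== STITCH ==
P

Derivation:
Row 1 uses chart row ((1-1) mod 4)+1 = 1. Row 1 is odd, so RS.
Chart row 1 tiled across columns 1-10: P P K P P P K P P P
Right side: take the tiled row as-is (worked left to right from column 1).
Counting 10 along the worked row gives P.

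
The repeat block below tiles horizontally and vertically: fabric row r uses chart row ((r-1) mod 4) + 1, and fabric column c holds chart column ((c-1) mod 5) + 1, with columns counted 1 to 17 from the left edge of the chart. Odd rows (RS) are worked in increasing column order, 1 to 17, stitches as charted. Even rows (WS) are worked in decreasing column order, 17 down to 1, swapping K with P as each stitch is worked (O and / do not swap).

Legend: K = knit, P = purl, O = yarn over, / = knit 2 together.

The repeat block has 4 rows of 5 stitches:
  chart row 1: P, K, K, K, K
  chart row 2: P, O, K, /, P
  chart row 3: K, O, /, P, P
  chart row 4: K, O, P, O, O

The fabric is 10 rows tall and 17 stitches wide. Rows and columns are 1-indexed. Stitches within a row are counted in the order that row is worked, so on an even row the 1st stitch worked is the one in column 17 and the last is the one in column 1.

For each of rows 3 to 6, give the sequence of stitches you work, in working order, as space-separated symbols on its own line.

Row 3: chart row 3, RS - tile across columns 1-17 and work as-is.
Row 4: chart row 4, WS - tiled (columns 1-17): K O P O O K O P O O K O P O O K O; work from column 17 back to 1 with K<->P swapped.
Row 5: chart row 1, RS - tile across columns 1-17 and work as-is.
Row 6: chart row 2, WS - tiled (columns 1-17): P O K / P P O K / P P O K / P P O; work from column 17 back to 1 with K<->P swapped.

Rows as worked:
K O / P P K O / P P K O / P P K O
O P O O K O P O O K O P O O K O P
P K K K K P K K K K P K K K K P K
O K K / P O K K / P O K K / P O K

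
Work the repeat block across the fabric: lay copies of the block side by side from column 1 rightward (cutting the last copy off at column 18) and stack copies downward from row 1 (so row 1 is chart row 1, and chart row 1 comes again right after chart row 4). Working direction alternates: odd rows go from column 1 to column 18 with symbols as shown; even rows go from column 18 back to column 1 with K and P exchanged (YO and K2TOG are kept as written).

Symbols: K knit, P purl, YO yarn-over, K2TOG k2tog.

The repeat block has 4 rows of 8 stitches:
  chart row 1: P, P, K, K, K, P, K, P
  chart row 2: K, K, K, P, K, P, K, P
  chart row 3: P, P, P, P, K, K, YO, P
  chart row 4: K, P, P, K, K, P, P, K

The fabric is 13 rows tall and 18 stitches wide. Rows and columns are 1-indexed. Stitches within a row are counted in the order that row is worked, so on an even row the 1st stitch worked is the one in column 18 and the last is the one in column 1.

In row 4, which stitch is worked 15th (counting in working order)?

Row 4 uses chart row ((4-1) mod 4)+1 = 4. Row 4 is even, so WS.
Chart row 4 tiled across columns 1-18: K P P K K P P K K P P K K P P K K P
WS: work from column 18 back to column 1 (reverse the tiled row), swapping K<->P (YO and K2TOG unchanged).
Row 4 as worked: K P P K K P P K K P P K K P P K K P
The 15th stitch worked is P.

Result:
P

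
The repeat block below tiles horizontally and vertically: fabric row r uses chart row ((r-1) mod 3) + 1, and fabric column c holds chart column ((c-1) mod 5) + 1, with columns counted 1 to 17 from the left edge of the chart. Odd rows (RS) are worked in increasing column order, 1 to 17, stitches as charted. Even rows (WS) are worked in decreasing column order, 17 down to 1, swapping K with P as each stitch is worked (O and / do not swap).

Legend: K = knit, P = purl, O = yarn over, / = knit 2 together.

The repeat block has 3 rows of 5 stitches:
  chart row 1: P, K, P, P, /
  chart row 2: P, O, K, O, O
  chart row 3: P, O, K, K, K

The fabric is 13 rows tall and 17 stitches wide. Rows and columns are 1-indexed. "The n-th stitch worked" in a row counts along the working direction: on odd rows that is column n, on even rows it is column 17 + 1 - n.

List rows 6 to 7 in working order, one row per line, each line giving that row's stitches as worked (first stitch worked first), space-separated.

== ROWS AS WORKED ==
O K P P P O K P P P O K P P P O K
P K P P / P K P P / P K P P / P K

Derivation:
Row 6: chart row 3, WS - tiled (columns 1-17): P O K K K P O K K K P O K K K P O; work from column 17 back to 1 with K<->P swapped.
Row 7: chart row 1, RS - tile across columns 1-17 and work as-is.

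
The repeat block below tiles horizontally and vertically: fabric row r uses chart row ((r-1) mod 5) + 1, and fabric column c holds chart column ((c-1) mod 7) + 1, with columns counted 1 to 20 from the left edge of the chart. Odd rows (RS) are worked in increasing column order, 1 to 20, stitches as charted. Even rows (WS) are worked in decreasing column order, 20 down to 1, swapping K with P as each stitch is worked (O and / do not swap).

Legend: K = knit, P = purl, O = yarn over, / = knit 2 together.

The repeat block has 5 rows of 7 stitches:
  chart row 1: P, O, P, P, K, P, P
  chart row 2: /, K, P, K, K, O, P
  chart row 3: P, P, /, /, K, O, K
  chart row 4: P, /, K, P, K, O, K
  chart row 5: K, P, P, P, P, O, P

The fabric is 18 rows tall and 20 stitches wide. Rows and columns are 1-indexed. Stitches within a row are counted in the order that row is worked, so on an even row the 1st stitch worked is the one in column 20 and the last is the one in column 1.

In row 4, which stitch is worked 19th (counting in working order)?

Row 4: (4-1) mod 5 = 3, so use chart row 4. Even row -> WS.
Chart row 4 tiled across columns 1-20: P / K P K O K P / K P K O K P / K P K O
Wrong side: read the tiled row from column 20 down to 1 and exchange K with P (leave O, /).
Row 4 as worked: O P K P / K P O P K P / K P O P K P / K
Counting 19 along the worked row gives /.

Result:
/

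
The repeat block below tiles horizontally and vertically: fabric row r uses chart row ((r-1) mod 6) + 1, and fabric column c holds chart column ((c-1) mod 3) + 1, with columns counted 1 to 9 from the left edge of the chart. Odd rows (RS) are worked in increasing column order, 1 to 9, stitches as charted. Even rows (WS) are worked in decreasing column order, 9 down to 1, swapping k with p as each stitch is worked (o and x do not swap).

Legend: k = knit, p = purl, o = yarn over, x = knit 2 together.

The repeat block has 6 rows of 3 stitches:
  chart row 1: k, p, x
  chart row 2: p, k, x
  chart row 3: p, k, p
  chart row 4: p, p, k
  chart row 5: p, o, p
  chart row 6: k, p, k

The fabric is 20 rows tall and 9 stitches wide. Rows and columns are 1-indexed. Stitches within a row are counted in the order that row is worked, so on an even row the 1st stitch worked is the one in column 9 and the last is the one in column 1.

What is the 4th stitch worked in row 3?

Result:
p

Derivation:
For row 3: chart row = ((3-1) mod 6) + 1 = 3; this is a RS (odd) row.
Chart row 3 tiled across columns 1-9: p k p p k p p k p
RS: work column 1 to column 9, symbols as charted — the tiled row is the row as worked.
The 4th stitch worked is p.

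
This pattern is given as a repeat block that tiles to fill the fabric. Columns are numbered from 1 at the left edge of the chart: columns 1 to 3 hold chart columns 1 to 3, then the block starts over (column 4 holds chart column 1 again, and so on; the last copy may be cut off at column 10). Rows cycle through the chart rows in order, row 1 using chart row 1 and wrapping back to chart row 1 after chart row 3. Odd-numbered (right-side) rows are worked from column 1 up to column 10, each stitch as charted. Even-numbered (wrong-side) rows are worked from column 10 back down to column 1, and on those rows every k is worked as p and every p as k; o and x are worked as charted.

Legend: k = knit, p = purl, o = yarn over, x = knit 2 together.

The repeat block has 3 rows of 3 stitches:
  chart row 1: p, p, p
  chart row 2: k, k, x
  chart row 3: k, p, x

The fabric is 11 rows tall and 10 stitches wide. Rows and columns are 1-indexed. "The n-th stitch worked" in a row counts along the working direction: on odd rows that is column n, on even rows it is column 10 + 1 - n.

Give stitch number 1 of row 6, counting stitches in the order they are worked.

For row 6: chart row = ((6-1) mod 3) + 1 = 3; this is a WS (even) row.
Chart row 3 tiled across columns 1-10: k p x k p x k p x k
WS: work from column 10 back to column 1 (reverse the tiled row), swapping k<->p (o and x unchanged).
Row 6 as worked: p x k p x k p x k p
The 1st stitch worked is p.

Result:
p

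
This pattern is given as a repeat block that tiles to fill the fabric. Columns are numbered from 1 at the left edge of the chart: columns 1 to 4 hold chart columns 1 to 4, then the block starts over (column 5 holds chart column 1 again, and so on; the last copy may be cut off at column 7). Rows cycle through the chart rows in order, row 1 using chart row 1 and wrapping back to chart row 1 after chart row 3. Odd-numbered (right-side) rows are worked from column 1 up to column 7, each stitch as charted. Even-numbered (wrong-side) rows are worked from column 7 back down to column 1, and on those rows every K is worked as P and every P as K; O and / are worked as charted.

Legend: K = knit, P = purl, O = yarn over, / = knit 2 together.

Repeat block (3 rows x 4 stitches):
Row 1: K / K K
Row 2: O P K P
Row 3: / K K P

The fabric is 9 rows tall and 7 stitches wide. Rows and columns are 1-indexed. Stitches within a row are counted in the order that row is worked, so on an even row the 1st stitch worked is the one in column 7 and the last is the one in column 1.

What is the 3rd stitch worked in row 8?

For row 8: chart row = ((8-1) mod 3) + 1 = 2; this is a WS (even) row.
Chart row 2 tiled across columns 1-7: O P K P O P K
Wrong side: read the tiled row from column 7 down to 1 and exchange K with P (leave O, /).
Row 8 as worked: P K O K P K O
Counting 3 along the worked row gives O.

Result:
O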